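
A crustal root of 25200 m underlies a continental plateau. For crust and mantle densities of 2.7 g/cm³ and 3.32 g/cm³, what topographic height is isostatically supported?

Isostatic balance requires: ρ_c h = (ρ_m − ρ_c) r.
h = r (ρ_m − ρ_c) / ρ_c = 25200 m × (3.32 − 2.7) / 2.7 = 5790 m.

5790 m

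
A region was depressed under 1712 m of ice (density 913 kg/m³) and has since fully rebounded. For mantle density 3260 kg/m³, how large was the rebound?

Removing the load lets mantle flow back in; uplift u satisfies ρ_ice t = ρ_m u.
u = t ρ_ice/ρ_m = 1712 m × 913/3260 = 479 m.

479 m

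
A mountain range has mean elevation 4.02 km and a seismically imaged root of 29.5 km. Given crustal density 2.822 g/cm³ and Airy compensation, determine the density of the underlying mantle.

3.21 g/cm³

Airy balance: ρ_c h = (ρ_m − ρ_c) r → ρ_m = ρ_c (1 + h/r).
ρ_m = 2.822 × (1 + 4.02 km/29.5 km) = 3.21 g/cm³.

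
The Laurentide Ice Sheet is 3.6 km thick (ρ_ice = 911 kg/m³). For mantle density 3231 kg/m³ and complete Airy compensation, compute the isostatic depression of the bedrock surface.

1.02 km

Equating mass per unit area of the two columns: the ice load ρ_ice t is balanced by mantle displaced below, ρ_m s.
s = t ρ_ice / ρ_m = 3.6 km × 911/3231 = 1.02 km.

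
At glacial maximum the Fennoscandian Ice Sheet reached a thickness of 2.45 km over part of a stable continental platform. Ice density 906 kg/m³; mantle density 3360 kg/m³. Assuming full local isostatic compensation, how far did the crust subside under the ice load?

Balancing pressure at the compensation depth: the ice load ρ_ice t is balanced by mantle displaced below, ρ_m s.
s = t ρ_ice / ρ_m = 2.45 km × 906/3360 = 0.661 km.

0.661 km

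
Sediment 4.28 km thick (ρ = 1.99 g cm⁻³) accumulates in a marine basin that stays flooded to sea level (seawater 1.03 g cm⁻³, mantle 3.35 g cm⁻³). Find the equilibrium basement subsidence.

1.77 km

Submarine loading: the sediment displaces seawater, and the subsidence is in turn flooded, so s (ρ_m − ρ_w) = t (ρ_sed − ρ_w).
s = 4.28 km × (1.99 − 1.03) / (3.35 − 1.03) = 1.77 km.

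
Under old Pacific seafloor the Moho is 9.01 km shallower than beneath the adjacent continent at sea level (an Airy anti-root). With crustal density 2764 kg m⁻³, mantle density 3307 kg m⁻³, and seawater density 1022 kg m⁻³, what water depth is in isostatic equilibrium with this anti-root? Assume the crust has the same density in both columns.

2.81 km

Replacing a thickness d of crust by seawater at the top must be balanced by replacing crust with mantle at the base: d (ρ_c − ρ_w) = a (ρ_m − ρ_c).
d = a (ρ_m − ρ_c)/(ρ_c − ρ_w) = 9.01 km × 543/1742 = 2.81 km.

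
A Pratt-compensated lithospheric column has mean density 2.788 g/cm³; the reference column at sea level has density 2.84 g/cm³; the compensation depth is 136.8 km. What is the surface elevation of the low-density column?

ρ_ref D = ρ (D + h) → h = D (ρ_ref − ρ)/ρ.
h = 136.8 km × (2.84 − 2.788)/2.788 = 2.55 km.

2.55 km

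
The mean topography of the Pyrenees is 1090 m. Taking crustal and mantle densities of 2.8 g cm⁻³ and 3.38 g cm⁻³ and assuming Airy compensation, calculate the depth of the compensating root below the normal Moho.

5260 m

By Archimedes' principle applied to the lithosphere: the weight of the topography is balanced by the buoyancy of the root, ρ_c h = (ρ_m − ρ_c) r.
r = h · ρ_c / (ρ_m − ρ_c) = 1090 m × 2.8 / (3.38 − 2.8) = 5260 m.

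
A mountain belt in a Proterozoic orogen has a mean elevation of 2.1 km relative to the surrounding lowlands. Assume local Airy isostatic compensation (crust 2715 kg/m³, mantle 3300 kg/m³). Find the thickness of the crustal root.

Isostatic balance requires: the weight of the topography is balanced by the buoyancy of the root, ρ_c h = (ρ_m − ρ_c) r.
r = h · ρ_c / (ρ_m − ρ_c) = 2.1 km × 2715 / (3300 − 2715) = 9.75 km.

9.75 km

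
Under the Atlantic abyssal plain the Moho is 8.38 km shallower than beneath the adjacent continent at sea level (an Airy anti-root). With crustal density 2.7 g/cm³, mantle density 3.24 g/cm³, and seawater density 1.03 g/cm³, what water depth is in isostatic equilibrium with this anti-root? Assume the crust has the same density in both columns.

2.71 km

Replacing a thickness d of crust by seawater at the top must be balanced by replacing crust with mantle at the base: d (ρ_c − ρ_w) = a (ρ_m − ρ_c).
d = a (ρ_m − ρ_c)/(ρ_c − ρ_w) = 8.38 km × 0.54/1.67 = 2.71 km.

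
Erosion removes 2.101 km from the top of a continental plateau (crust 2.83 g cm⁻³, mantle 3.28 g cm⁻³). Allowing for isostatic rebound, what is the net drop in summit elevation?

0.288 km

Rebound u = e ρ_c/ρ_m = 2.101 km × 2.83/3.28 = 1.813 km.
Net surface drop = e − u = 2.101 km − 1.813 km = e (ρ_m − ρ_c)/ρ_m = 0.288 km.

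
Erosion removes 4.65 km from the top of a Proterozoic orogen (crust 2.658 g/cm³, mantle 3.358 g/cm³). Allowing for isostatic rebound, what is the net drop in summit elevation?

0.969 km

Rebound u = e ρ_c/ρ_m = 4.65 km × 2.658/3.358 = 3.681 km.
Net surface drop = e − u = 4.65 km − 3.681 km = e (ρ_m − ρ_c)/ρ_m = 0.969 km.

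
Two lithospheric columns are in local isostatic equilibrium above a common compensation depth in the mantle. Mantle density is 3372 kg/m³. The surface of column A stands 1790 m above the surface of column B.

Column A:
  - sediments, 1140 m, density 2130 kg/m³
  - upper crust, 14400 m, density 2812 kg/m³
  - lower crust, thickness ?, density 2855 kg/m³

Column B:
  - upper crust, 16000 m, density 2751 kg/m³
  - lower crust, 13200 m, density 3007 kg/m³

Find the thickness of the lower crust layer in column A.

21900 m

Take the compensation level at the base of the deeper column (depth z_c below the surface of column A) and equate Σ ρ_i t_i down to z_c; mantle fills any gap and the z_c terms cancel.
Column A: 1140×2130 + 14400×2812 + x×2855 + (z_c − 15540 − x)×3372
Column B: 1790×0 + 16000×2751 + 13200×3007 + (z_c − 1790 − 29200)×3372
The z_c×3372 term appears on both sides and cancels. Collect the known terms of each column as K = Σ(ρt)_known − 3372 × (depth of known layers): K_A = 42921000 − 3372×15540 = −9479880; K_B = 83708400 − 3372×(1790 + 29200) = −20789880.
Balance: K_A − x×(3372 − 2855) = K_B, so x = (K_A − K_B)/(3372 − 2855) = 11310000/517 = 21900 m.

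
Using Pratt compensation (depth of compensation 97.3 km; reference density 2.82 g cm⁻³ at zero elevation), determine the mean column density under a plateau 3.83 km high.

Pratt balance: ρ_ref D = ρ (D + h).
ρ = ρ_ref D/(D + h) = 2.82 × 97.3 km/(97.3 km + 3.83 km) = 2.71 g cm⁻³.

2.71 g cm⁻³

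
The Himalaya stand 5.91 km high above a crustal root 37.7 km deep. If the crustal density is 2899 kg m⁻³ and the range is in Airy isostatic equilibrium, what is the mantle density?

3350 kg m⁻³

Airy balance: ρ_c h = (ρ_m − ρ_c) r → ρ_m = ρ_c (1 + h/r).
ρ_m = 2899 × (1 + 5.91 km/37.7 km) = 3350 kg m⁻³.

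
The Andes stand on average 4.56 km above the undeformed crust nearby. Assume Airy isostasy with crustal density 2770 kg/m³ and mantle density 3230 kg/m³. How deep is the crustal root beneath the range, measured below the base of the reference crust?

Isostatic balance requires: the weight of the topography is balanced by the buoyancy of the root, ρ_c h = (ρ_m − ρ_c) r.
r = h · ρ_c / (ρ_m − ρ_c) = 4.56 km × 2770 / (3230 − 2770) = 27.5 km.

27.5 km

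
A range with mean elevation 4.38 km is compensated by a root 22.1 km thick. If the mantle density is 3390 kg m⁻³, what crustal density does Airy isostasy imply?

ρ_c h = (ρ_m − ρ_c) r → ρ_c (h + r) = ρ_m r → ρ_c = ρ_m r / (h + r).
ρ_c = 3390 × 22.1 km / (4.38 km + 22.1 km) = 2830 kg m⁻³.

2830 kg m⁻³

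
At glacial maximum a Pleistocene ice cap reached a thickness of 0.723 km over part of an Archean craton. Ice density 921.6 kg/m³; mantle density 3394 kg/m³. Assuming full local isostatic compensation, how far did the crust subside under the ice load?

0.196 km

For local isostatic compensation: the ice load ρ_ice t is balanced by mantle displaced below, ρ_m s.
s = t ρ_ice / ρ_m = 0.723 km × 921.6/3394 = 0.196 km.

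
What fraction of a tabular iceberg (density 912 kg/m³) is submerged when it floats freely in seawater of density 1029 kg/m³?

Submerged fraction = ρ_obj/ρ_fluid = 912/1029 = 0.886.

0.886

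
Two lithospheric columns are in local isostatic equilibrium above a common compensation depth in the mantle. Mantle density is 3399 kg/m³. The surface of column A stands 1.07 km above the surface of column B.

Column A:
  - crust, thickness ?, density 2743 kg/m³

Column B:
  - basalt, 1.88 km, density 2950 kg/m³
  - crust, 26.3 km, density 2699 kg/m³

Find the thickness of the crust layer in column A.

Take the compensation level at the base of the deeper column (depth z_c below the surface of column A) and equate Σ ρ_i t_i down to z_c; mantle fills any gap and the z_c terms cancel.
Column A: x×2743 + (z_c − 0 − x)×3399
Column B: 1.07×0 + 1.88×2950 + 26.3×2699 + (z_c − 1.07 − 28.18)×3399
The z_c×3399 term appears on both sides and cancels. Collect the known terms of each column as K = Σ(ρt)_known − 3399 × (depth of known layers): K_A = 0 − 3399×0 = 0; K_B = 76529.7 − 3399×(1.07 + 28.18) = −22891.05.
Balance: K_A − x×(3399 − 2743) = K_B, so x = (K_A − K_B)/(3399 − 2743) = 22891/656 = 34.9 km.

34.9 km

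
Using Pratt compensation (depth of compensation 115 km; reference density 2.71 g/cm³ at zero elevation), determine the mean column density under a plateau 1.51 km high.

2.67 g/cm³

Pratt balance: ρ_ref D = ρ (D + h).
ρ = ρ_ref D/(D + h) = 2.71 × 115 km/(115 km + 1.51 km) = 2.67 g/cm³.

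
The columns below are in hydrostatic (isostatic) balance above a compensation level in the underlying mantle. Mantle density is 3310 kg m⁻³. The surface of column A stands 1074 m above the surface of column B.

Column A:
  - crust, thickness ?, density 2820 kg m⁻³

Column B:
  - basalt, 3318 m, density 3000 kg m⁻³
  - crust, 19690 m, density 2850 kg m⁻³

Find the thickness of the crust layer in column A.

27800 m

Take the compensation level at the base of the deeper column (depth z_c below the surface of column A) and equate Σ ρ_i t_i down to z_c; mantle fills any gap and the z_c terms cancel.
Column A: x×2820 + (z_c − 0 − x)×3310
Column B: 1074×0 + 3318×3000 + 19690×2850 + (z_c − 1074 − 23008)×3310
The z_c×3310 term appears on both sides and cancels. Collect the known terms of each column as K = Σ(ρt)_known − 3310 × (depth of known layers): K_A = 0 − 3310×0 = 0; K_B = 66070500 − 3310×(1074 + 23008) = −13640920.
Balance: K_A − x×(3310 − 2820) = K_B, so x = (K_A − K_B)/(3310 − 2820) = 13640900/490 = 27800 m.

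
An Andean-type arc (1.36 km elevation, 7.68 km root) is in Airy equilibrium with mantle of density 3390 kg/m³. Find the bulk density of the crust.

ρ_c h = (ρ_m − ρ_c) r → ρ_c (h + r) = ρ_m r → ρ_c = ρ_m r / (h + r).
ρ_c = 3390 × 7.68 km / (1.36 km + 7.68 km) = 2880 kg/m³.

2880 kg/m³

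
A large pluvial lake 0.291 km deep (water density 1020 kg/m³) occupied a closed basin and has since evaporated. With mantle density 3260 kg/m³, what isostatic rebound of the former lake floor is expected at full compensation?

u = d ρ_w/ρ_m = 0.291 km × 1020/3260 = 0.091 km.

0.091 km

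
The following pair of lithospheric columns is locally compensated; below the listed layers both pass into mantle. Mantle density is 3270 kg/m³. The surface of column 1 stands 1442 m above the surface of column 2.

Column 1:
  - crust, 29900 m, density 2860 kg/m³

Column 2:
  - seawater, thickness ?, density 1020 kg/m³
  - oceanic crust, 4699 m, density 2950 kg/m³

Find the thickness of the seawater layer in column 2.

2680 m

Take the compensation level at the base of the deeper column (depth z_c below the surface of column 1) and equate Σ ρ_i t_i down to z_c; mantle fills any gap and the z_c terms cancel.
Column 1: 29900×2860 + (z_c − 29900)×3270
Column 2: 1442×0 + x×1020 + 4699×2950 + (z_c − 1442 − 4699 − x)×3270
The z_c×3270 term appears on both sides and cancels. Collect the known terms of each column as K = Σ(ρt)_known − 3270 × (depth of known layers): K_1 = 85514000 − 3270×29900 = −12259000; K_2 = 13862050 − 3270×(1442 + 4699) = −6219020.
Balance: K_1 = K_2 − x×(3270 − 1020), so x = (K_2 − K_1)/(3270 − 1020) = 6039980/2250 = 2680 m.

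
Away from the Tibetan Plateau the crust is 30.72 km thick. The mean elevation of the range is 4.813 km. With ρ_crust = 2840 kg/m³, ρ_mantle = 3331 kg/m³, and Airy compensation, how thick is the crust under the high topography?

63.4 km

Root depth r = h ρ_c / (ρ_m − ρ_c) = 4.813 km × 2840 / 491 = 27.84 km.
Total thickness = T + h + r = 30.72 km + 4.813 km + 27.84 km = 63.4 km.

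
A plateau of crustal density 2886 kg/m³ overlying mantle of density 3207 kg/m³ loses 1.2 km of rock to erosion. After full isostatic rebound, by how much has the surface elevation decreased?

0.12 km

Rebound u = e ρ_c/ρ_m = 1.2 km × 2886/3207 = 1.08 km.
Net surface drop = e − u = 1.2 km − 1.08 km = e (ρ_m − ρ_c)/ρ_m = 0.12 km.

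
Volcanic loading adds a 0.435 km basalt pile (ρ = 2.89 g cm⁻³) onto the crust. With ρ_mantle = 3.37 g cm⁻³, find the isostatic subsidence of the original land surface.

Subaerial loading: s = t ρ_load / ρ_m.
s = 0.435 km × 2.89/3.37 = 0.373 km.

0.373 km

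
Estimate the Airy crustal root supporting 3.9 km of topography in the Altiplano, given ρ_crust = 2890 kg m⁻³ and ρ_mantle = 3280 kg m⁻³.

28.9 km

For local isostatic compensation: the weight of the topography is balanced by the buoyancy of the root, ρ_c h = (ρ_m − ρ_c) r.
r = h · ρ_c / (ρ_m − ρ_c) = 3.9 km × 2890 / (3280 − 2890) = 28.9 km.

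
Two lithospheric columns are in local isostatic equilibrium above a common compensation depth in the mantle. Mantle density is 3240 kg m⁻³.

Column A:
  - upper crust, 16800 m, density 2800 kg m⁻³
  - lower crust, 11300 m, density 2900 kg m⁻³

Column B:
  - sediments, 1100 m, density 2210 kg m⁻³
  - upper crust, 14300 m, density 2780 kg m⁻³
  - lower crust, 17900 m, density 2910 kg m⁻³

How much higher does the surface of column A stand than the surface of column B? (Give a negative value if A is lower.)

For any compensation level in the mantle, the mantle terms cancel and isostasy reduces to e = (Σt_A − Σt_B) − (Σ(ρt)_A − Σ(ρt)_B) / ρ_m.
Σt_A = 28100 m; Σt_B = 33300 m; Σ(ρt)_A = 79810000; Σ(ρt)_B = 94274000 (in m·kg m⁻³).
e = (28100 − 33300) − (79810000 − 94274000) / 3240 = −736 m.

−736 m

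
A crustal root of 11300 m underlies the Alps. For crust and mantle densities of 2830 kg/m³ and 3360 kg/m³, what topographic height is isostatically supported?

2120 m

Balancing pressure at the compensation depth: ρ_c h = (ρ_m − ρ_c) r.
h = r (ρ_m − ρ_c) / ρ_c = 11300 m × (3360 − 2830) / 2830 = 2120 m.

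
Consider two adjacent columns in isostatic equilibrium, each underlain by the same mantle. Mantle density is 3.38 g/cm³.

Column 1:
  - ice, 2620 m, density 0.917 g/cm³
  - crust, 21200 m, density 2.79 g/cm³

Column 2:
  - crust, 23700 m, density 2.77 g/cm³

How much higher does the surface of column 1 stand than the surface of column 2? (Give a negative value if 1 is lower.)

For any compensation level in the mantle, the mantle terms cancel and isostasy reduces to e = (Σt_1 − Σt_2) − (Σ(ρt)_1 − Σ(ρt)_2) / ρ_m.
Σt_1 = 23820 m; Σt_2 = 23700 m; Σ(ρt)_1 = 61550.54; Σ(ρt)_2 = 65649 (in m·g/cm³).
e = (23820 − 23700) − (61550.54 − 65649) / 3.38 = 1330 m.

1330 m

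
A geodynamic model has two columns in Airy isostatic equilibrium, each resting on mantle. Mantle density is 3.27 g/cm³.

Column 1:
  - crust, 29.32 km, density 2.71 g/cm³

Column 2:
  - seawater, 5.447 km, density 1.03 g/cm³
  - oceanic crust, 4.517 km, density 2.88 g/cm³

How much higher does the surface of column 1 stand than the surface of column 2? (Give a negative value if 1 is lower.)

For any compensation level in the mantle, the mantle terms cancel and isostasy reduces to e = (Σt_1 − Σt_2) − (Σ(ρt)_1 − Σ(ρt)_2) / ρ_m.
Σt_1 = 29.32 km; Σt_2 = 9.964 km; Σ(ρt)_1 = 79.4572; Σ(ρt)_2 = 18.61937 (in km·g/cm³).
e = (29.32 − 9.964) − (79.4572 − 18.61937) / 3.27 = 0.751 km.

0.751 km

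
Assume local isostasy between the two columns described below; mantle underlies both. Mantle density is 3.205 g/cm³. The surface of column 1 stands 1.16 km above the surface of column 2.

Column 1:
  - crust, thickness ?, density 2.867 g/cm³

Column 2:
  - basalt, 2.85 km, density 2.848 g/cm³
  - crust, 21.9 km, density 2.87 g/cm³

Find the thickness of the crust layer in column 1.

Take the compensation level at the base of the deeper column (depth z_c below the surface of column 1) and equate Σ ρ_i t_i down to z_c; mantle fills any gap and the z_c terms cancel.
Column 1: x×2.867 + (z_c − 0 − x)×3.205
Column 2: 1.16×0 + 2.85×2.848 + 21.9×2.87 + (z_c − 1.16 − 24.75)×3.205
The z_c×3.205 term appears on both sides and cancels. Collect the known terms of each column as K = Σ(ρt)_known − 3.205 × (depth of known layers): K_1 = 0 − 3.205×0 = 0; K_2 = 70.9698 − 3.205×(1.16 + 24.75) = −12.07175.
Balance: K_1 − x×(3.205 − 2.867) = K_2, so x = (K_1 − K_2)/(3.205 − 2.867) = 12.0717/0.338 = 35.7 km.

35.7 km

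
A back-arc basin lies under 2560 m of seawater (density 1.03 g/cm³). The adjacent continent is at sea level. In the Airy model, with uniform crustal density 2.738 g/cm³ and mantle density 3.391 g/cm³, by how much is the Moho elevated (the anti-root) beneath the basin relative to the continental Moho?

In Airy isostatic equilibrium: replacing crust with seawater at the top is compensated by replacing crust with mantle at the base: d (ρ_c − ρ_w) = a (ρ_m − ρ_c).
a = d (ρ_c − ρ_w)/(ρ_m − ρ_c) = 2560 m × 1.708/0.653 = 6700 m.

6700 m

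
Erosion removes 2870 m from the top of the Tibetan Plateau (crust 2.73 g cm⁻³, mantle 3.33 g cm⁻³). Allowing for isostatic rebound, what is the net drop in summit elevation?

517 m

Rebound u = e ρ_c/ρ_m = 2870 m × 2.73/3.33 = 2353 m.
Net surface drop = e − u = 2870 m − 2353 m = e (ρ_m − ρ_c)/ρ_m = 517 m.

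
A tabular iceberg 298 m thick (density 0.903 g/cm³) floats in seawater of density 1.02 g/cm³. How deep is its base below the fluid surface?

264 m

Draft d = t ρ_obj/ρ_fluid = 298 m × 0.903/1.02 = 264 m.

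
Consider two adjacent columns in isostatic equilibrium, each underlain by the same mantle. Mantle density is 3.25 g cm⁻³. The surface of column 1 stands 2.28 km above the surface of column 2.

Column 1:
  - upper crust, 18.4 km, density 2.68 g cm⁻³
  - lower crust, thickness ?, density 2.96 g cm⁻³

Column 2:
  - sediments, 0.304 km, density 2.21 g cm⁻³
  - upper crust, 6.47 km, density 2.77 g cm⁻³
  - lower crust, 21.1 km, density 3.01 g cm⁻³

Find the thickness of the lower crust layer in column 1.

18.6 km

Take the compensation level at the base of the deeper column (depth z_c below the surface of column 1) and equate Σ ρ_i t_i down to z_c; mantle fills any gap and the z_c terms cancel.
Column 1: 18.4×2.68 + x×2.96 + (z_c − 18.4 − x)×3.25
Column 2: 2.28×0 + 0.304×2.21 + 6.47×2.77 + 21.1×3.01 + (z_c − 2.28 − 27.874)×3.25
The z_c×3.25 term appears on both sides and cancels. Collect the known terms of each column as K = Σ(ρt)_known − 3.25 × (depth of known layers): K_1 = 49.312 − 3.25×18.4 = −10.488; K_2 = 82.10474 − 3.25×(2.28 + 27.874) = −15.89576.
Balance: K_1 − x×(3.25 − 2.96) = K_2, so x = (K_1 − K_2)/(3.25 − 2.96) = 5.40776/0.29 = 18.6 km.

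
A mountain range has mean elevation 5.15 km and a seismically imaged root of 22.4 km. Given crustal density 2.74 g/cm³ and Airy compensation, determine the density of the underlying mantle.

Airy balance: ρ_c h = (ρ_m − ρ_c) r → ρ_m = ρ_c (1 + h/r).
ρ_m = 2.74 × (1 + 5.15 km/22.4 km) = 3.37 g/cm³.

3.37 g/cm³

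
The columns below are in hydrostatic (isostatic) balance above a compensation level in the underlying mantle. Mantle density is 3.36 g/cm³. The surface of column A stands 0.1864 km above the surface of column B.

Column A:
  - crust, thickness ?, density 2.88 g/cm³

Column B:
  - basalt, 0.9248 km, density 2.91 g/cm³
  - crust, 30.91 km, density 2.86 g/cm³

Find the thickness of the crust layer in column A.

Take the compensation level at the base of the deeper column (depth z_c below the surface of column A) and equate Σ ρ_i t_i down to z_c; mantle fills any gap and the z_c terms cancel.
Column A: x×2.88 + (z_c − 0 − x)×3.36
Column B: 0.1864×0 + 0.9248×2.91 + 30.91×2.86 + (z_c − 0.1864 − 31.8348)×3.36
The z_c×3.36 term appears on both sides and cancels. Collect the known terms of each column as K = Σ(ρt)_known − 3.36 × (depth of known layers): K_A = 0 − 3.36×0 = 0; K_B = 91.093768 − 3.36×(0.1864 + 31.8348) = −16.497464.
Balance: K_A − x×(3.36 − 2.88) = K_B, so x = (K_A − K_B)/(3.36 − 2.88) = 16.4975/0.48 = 34.4 km.

34.4 km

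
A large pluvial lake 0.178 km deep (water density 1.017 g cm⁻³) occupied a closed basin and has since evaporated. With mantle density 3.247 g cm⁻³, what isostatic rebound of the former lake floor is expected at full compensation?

u = d ρ_w/ρ_m = 0.178 km × 1.017/3.247 = 0.0558 km.

0.0558 km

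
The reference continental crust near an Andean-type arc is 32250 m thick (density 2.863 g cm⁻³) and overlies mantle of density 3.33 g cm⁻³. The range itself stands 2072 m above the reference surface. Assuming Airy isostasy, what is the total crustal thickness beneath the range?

Root depth r = h ρ_c / (ρ_m − ρ_c) = 2072 m × 2.863 / 0.467 = 12700 m.
Total thickness = T + h + r = 32250 m + 2072 m + 12700 m = 47000 m.

47000 m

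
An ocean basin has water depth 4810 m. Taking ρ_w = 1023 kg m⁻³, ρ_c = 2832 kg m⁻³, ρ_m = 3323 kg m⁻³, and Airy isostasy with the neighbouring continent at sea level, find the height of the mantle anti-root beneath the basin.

For local isostatic compensation: replacing crust with seawater at the top is compensated by replacing crust with mantle at the base: d (ρ_c − ρ_w) = a (ρ_m − ρ_c).
a = d (ρ_c − ρ_w)/(ρ_m − ρ_c) = 4810 m × 1809/491 = 17700 m.

17700 m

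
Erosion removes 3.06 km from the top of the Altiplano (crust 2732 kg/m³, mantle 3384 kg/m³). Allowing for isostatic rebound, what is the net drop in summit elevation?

Rebound u = e ρ_c/ρ_m = 3.06 km × 2732/3384 = 2.47 km.
Net surface drop = e − u = 3.06 km − 2.47 km = e (ρ_m − ρ_c)/ρ_m = 0.59 km.

0.59 km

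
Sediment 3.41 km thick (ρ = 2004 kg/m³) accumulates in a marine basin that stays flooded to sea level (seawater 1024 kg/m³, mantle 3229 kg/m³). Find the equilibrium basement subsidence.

1.52 km

Submarine loading: the sediment displaces seawater, and the subsidence is in turn flooded, so s (ρ_m − ρ_w) = t (ρ_sed − ρ_w).
s = 3.41 km × (2004 − 1024) / (3229 − 1024) = 1.52 km.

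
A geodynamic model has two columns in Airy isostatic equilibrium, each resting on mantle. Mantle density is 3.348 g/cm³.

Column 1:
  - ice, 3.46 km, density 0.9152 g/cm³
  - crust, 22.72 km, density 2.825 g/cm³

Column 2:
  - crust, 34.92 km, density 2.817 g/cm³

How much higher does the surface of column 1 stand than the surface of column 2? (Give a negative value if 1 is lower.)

0.525 km

For any compensation level in the mantle, the mantle terms cancel and isostasy reduces to e = (Σt_1 − Σt_2) − (Σ(ρt)_1 − Σ(ρt)_2) / ρ_m.
Σt_1 = 26.18 km; Σt_2 = 34.92 km; Σ(ρt)_1 = 67.350592; Σ(ρt)_2 = 98.36964 (in km·g/cm³).
e = (26.18 − 34.92) − (67.350592 − 98.36964) / 3.348 = 0.525 km.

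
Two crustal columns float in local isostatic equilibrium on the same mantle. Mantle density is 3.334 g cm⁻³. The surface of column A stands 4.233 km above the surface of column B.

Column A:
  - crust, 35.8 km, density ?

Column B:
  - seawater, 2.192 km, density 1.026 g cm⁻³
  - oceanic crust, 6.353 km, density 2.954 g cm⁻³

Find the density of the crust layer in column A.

Take the compensation level at the base of the deeper column (depth z_c below the surface of column A) and equate Σ ρ_i t_i down to z_c; mantle fills any gap and the z_c terms cancel.
Column A: 35.8×ρ + (z_c − 35.8)×3.334
Column B: 4.233×0 + 2.192×1.026 + 6.353×2.954 + (z_c − 4.233 − 8.545)×3.334
The z_c×3.334 term appears on both sides and cancels. Collect the known terms of each column as K = Σ(ρt)_known − 3.334 × (depth of known layers): K_A = 0 − 3.334×35.8 = −119.3572; K_B = 21.015754 − 3.334×(4.233 + 8.545) = −21.586098.
Balance: K_A + 35.8×ρ = K_B, so ρ = (K_B − K_A)/35.8 = 97.7711/35.8 = 2.73 g cm⁻³.

2.73 g cm⁻³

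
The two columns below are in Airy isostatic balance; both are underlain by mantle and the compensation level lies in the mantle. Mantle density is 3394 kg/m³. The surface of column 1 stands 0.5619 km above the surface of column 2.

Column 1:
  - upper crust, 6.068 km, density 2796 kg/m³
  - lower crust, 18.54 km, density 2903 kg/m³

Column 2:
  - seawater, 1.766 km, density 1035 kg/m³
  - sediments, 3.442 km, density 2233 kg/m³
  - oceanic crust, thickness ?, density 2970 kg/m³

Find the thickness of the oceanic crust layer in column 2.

Take the compensation level at the base of the deeper column (depth z_c below the surface of column 1) and equate Σ ρ_i t_i down to z_c; mantle fills any gap and the z_c terms cancel.
Column 1: 6.068×2796 + 18.54×2903 + (z_c − 24.608)×3394
Column 2: 0.5619×0 + 1.766×1035 + 3.442×2233 + x×2970 + (z_c − 0.5619 − 5.208 − x)×3394
The z_c×3394 term appears on both sides and cancels. Collect the known terms of each column as K = Σ(ρt)_known − 3394 × (depth of known layers): K_1 = 70787.748 − 3394×24.608 = −12731.804; K_2 = 9513.796 − 3394×(0.5619 + 5.208) = −10069.2446.
Balance: K_1 = K_2 − x×(3394 − 2970), so x = (K_2 − K_1)/(3394 − 2970) = 2662.56/424 = 6.28 km.

6.28 km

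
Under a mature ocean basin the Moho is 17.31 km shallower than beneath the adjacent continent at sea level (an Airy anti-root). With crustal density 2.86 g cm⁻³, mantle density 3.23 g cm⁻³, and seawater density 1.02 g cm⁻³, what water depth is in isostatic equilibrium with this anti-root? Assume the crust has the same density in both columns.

Replacing a thickness d of crust by seawater at the top must be balanced by replacing crust with mantle at the base: d (ρ_c − ρ_w) = a (ρ_m − ρ_c).
d = a (ρ_m − ρ_c)/(ρ_c − ρ_w) = 17.31 km × 0.37/1.84 = 3.48 km.

3.48 km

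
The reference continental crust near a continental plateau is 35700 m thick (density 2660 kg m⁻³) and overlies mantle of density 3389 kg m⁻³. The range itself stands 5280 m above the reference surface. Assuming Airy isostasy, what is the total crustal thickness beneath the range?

60200 m

Root depth r = h ρ_c / (ρ_m − ρ_c) = 5280 m × 2660 / 729 = 19270 m.
Total thickness = T + h + r = 35700 m + 5280 m + 19270 m = 60200 m.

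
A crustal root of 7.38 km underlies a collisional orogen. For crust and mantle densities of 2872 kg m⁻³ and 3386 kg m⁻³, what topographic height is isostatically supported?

1.32 km

Isostatic balance requires: ρ_c h = (ρ_m − ρ_c) r.
h = r (ρ_m − ρ_c) / ρ_c = 7.38 km × (3386 − 2872) / 2872 = 1.32 km.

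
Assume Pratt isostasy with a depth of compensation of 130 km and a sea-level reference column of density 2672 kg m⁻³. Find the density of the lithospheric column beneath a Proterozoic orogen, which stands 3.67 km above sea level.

2600 kg m⁻³

Pratt balance: ρ_ref D = ρ (D + h).
ρ = ρ_ref D/(D + h) = 2672 × 130 km/(130 km + 3.67 km) = 2600 kg m⁻³.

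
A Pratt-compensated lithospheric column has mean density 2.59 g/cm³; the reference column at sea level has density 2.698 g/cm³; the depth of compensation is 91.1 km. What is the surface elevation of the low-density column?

3.8 km

ρ_ref D = ρ (D + h) → h = D (ρ_ref − ρ)/ρ.
h = 91.1 km × (2.698 − 2.59)/2.59 = 3.8 km.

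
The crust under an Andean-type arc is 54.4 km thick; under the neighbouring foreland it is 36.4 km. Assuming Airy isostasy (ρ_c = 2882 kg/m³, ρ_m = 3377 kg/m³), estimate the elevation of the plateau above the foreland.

2.64 km

Excess crust Δ = 54.4 km − 36.4 km = 18 km, split between elevation h and root r with h + r = Δ.
Airy balance ρ_c h = (ρ_m − ρ_c) r gives r = h ρ_c/(ρ_m − ρ_c), so h (1 + ρ_c/(ρ_m − ρ_c)) = Δ, i.e. h = Δ (ρ_m − ρ_c)/ρ_m.
h = 18 km × 495/3377 = 2.64 km.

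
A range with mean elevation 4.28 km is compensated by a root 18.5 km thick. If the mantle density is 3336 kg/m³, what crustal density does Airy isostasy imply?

2710 kg/m³

ρ_c h = (ρ_m − ρ_c) r → ρ_c (h + r) = ρ_m r → ρ_c = ρ_m r / (h + r).
ρ_c = 3336 × 18.5 km / (4.28 km + 18.5 km) = 2710 kg/m³.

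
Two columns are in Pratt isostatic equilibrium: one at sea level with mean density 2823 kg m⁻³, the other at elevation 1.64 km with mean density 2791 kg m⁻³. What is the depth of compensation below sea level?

ρ_ref D = ρ (D + h) → D (ρ_ref − ρ) = ρ h.
D = ρ h/(ρ_ref − ρ) = 2791 × 1.64 km/(2823 − 2791) = 143 km.

143 km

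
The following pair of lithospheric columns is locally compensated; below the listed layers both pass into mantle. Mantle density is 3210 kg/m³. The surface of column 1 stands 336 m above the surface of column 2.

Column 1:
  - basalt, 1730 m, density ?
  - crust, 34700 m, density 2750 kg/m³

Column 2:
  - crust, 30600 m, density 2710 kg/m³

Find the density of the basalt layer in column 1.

2970 kg/m³

Take the compensation level at the base of the deeper column (depth z_c below the surface of column 1) and equate Σ ρ_i t_i down to z_c; mantle fills any gap and the z_c terms cancel.
Column 1: 1730×ρ + 34700×2750 + (z_c − 36430)×3210
Column 2: 336×0 + 30600×2710 + (z_c − 336 − 30600)×3210
The z_c×3210 term appears on both sides and cancels. Collect the known terms of each column as K = Σ(ρt)_known − 3210 × (depth of known layers): K_1 = 95425000 − 3210×36430 = −21515300; K_2 = 82926000 − 3210×(336 + 30600) = −16378560.
Balance: K_1 + 1730×ρ = K_2, so ρ = (K_2 − K_1)/1730 = 5136740/1730 = 2970 kg/m³.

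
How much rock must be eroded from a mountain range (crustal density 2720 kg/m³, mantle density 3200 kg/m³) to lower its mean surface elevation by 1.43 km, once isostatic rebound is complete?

9.53 km

Net drop Δ = e − u = e − e ρ_c/ρ_m = e (ρ_m − ρ_c)/ρ_m.
e = Δ ρ_m/(ρ_m − ρ_c) = 1.43 km × 3200/480 = 9.53 km.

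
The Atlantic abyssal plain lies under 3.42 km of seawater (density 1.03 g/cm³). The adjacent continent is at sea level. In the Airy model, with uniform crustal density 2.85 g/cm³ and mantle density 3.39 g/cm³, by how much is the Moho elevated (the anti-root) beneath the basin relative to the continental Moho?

11.5 km

Equating mass per unit area of the two columns: replacing crust with seawater at the top is compensated by replacing crust with mantle at the base: d (ρ_c − ρ_w) = a (ρ_m − ρ_c).
a = d (ρ_c − ρ_w)/(ρ_m − ρ_c) = 3.42 km × 1.82/0.54 = 11.5 km.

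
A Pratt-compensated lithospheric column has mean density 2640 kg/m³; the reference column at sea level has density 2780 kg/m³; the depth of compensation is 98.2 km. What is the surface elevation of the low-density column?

ρ_ref D = ρ (D + h) → h = D (ρ_ref − ρ)/ρ.
h = 98.2 km × (2780 − 2640)/2640 = 5.21 km.

5.21 km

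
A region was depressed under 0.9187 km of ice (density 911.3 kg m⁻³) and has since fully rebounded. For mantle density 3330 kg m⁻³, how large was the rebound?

0.251 km

Removing the load lets mantle flow back in; uplift u satisfies ρ_ice t = ρ_m u.
u = t ρ_ice/ρ_m = 0.9187 km × 911.3/3330 = 0.251 km.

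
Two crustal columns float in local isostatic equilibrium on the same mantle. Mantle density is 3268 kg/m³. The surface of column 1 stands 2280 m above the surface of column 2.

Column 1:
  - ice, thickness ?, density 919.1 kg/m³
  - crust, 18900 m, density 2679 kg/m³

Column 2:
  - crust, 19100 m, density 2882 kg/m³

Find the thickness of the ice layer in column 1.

1570 m

Take the compensation level at the base of the deeper column (depth z_c below the surface of column 1) and equate Σ ρ_i t_i down to z_c; mantle fills any gap and the z_c terms cancel.
Column 1: x×919.1 + 18900×2679 + (z_c − 18900 − x)×3268
Column 2: 2280×0 + 19100×2882 + (z_c − 2280 − 19100)×3268
The z_c×3268 term appears on both sides and cancels. Collect the known terms of each column as K = Σ(ρt)_known − 3268 × (depth of known layers): K_1 = 50633100 − 3268×18900 = −11132100; K_2 = 55046200 − 3268×(2280 + 19100) = −14823640.
Balance: K_1 − x×(3268 − 919.1) = K_2, so x = (K_1 − K_2)/(3268 − 919.1) = 3691540/2348.9 = 1570 m.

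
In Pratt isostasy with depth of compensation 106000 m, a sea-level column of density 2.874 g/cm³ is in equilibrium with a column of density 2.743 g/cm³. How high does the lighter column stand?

ρ_ref D = ρ (D + h) → h = D (ρ_ref − ρ)/ρ.
h = 106000 m × (2.874 − 2.743)/2.743 = 5060 m.

5060 m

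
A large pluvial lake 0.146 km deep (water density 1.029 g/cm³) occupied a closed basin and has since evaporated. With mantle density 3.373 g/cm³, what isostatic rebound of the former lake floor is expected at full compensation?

u = d ρ_w/ρ_m = 0.146 km × 1.029/3.373 = 0.0445 km.

0.0445 km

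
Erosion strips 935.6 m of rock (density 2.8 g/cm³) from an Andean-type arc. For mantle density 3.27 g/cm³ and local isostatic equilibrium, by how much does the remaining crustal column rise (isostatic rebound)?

801 m

Unloading: uplift u = e ρ_c/ρ_m = 935.6 m × 2.8/3.27 = 801 m.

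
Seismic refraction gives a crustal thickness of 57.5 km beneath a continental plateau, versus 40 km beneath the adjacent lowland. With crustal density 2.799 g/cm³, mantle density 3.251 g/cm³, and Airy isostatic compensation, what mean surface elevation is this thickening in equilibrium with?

Excess crust Δ = 57.5 km − 40 km = 17.5 km, split between elevation h and root r with h + r = Δ.
Airy balance ρ_c h = (ρ_m − ρ_c) r gives r = h ρ_c/(ρ_m − ρ_c), so h (1 + ρ_c/(ρ_m − ρ_c)) = Δ, i.e. h = Δ (ρ_m − ρ_c)/ρ_m.
h = 17.5 km × 0.452/3.251 = 2.43 km.

2.43 km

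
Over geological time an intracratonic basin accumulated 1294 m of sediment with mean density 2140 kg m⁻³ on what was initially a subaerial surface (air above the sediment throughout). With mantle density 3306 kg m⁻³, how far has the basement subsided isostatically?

Subaerial load: s = t ρ_sed / ρ_m = 1294 m × 2140/3306 = 838 m.

838 m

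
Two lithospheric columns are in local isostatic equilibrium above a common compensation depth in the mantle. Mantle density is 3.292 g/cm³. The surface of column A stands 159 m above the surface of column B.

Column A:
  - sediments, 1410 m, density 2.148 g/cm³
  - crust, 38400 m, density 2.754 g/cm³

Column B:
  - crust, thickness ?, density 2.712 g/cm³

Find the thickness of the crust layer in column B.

37500 m

Take the compensation level at the base of the deeper column (depth z_c below the surface of column A) and equate Σ ρ_i t_i down to z_c; mantle fills any gap and the z_c terms cancel.
Column A: 1410×2.148 + 38400×2.754 + (z_c − 39810)×3.292
Column B: 159×0 + x×2.712 + (z_c − 159 − 0 − x)×3.292
The z_c×3.292 term appears on both sides and cancels. Collect the known terms of each column as K = Σ(ρt)_known − 3.292 × (depth of known layers): K_A = 108782.28 − 3.292×39810 = −22272.24; K_B = 0 − 3.292×(159 + 0) = −523.428.
Balance: K_A = K_B − x×(3.292 − 2.712), so x = (K_B − K_A)/(3.292 − 2.712) = 21748.8/0.58 = 37500 m.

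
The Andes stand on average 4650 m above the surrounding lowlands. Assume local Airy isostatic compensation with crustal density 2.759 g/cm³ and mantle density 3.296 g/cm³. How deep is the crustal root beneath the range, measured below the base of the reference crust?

By Archimedes' principle applied to the lithosphere: the weight of the topography is balanced by the buoyancy of the root, ρ_c h = (ρ_m − ρ_c) r.
r = h · ρ_c / (ρ_m − ρ_c) = 4650 m × 2.759 / (3.296 − 2.759) = 23900 m.

23900 m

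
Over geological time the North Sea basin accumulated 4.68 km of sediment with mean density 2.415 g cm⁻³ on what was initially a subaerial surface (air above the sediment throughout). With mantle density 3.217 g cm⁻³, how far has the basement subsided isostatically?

3.51 km

Subaerial load: s = t ρ_sed / ρ_m = 4.68 km × 2.415/3.217 = 3.51 km.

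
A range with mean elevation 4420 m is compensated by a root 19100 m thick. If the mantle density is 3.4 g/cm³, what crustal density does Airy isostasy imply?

ρ_c h = (ρ_m − ρ_c) r → ρ_c (h + r) = ρ_m r → ρ_c = ρ_m r / (h + r).
ρ_c = 3.4 × 19100 m / (4420 m + 19100 m) = 2.76 g/cm³.

2.76 g/cm³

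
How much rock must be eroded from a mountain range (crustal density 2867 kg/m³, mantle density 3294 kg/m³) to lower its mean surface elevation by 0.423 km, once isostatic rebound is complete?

3.26 km

Net drop Δ = e − u = e − e ρ_c/ρ_m = e (ρ_m − ρ_c)/ρ_m.
e = Δ ρ_m/(ρ_m − ρ_c) = 0.423 km × 3294/427 = 3.26 km.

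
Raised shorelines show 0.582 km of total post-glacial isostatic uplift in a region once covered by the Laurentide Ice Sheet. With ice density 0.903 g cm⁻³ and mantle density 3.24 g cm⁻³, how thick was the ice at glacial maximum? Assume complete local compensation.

u = t ρ_ice/ρ_m → t = u ρ_m/ρ_ice = 0.582 km × 3.24/0.903 = 2.09 km.

2.09 km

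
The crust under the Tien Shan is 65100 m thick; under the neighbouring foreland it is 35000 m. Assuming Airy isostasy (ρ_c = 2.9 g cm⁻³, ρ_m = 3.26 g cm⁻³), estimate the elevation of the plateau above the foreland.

Excess crust Δ = 65100 m − 35000 m = 30100 m, split between elevation h and root r with h + r = Δ.
Airy balance ρ_c h = (ρ_m − ρ_c) r gives r = h ρ_c/(ρ_m − ρ_c), so h (1 + ρ_c/(ρ_m − ρ_c)) = Δ, i.e. h = Δ (ρ_m − ρ_c)/ρ_m.
h = 30100 m × 0.36/3.26 = 3320 m.

3320 m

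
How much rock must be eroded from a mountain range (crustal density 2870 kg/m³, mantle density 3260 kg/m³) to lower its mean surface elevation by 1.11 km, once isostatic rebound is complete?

Net drop Δ = e − u = e − e ρ_c/ρ_m = e (ρ_m − ρ_c)/ρ_m.
e = Δ ρ_m/(ρ_m − ρ_c) = 1.11 km × 3260/390 = 9.28 km.

9.28 km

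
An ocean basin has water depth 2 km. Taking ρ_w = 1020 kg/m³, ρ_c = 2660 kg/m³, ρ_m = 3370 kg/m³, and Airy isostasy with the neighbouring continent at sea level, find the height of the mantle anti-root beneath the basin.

By Archimedes' principle applied to the lithosphere: replacing crust with seawater at the top is compensated by replacing crust with mantle at the base: d (ρ_c − ρ_w) = a (ρ_m − ρ_c).
a = d (ρ_c − ρ_w)/(ρ_m − ρ_c) = 2 km × 1640/710 = 4.62 km.

4.62 km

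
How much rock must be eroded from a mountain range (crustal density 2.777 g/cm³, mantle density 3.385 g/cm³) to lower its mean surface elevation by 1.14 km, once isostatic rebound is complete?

6.35 km

Net drop Δ = e − u = e − e ρ_c/ρ_m = e (ρ_m − ρ_c)/ρ_m.
e = Δ ρ_m/(ρ_m − ρ_c) = 1.14 km × 3.385/0.608 = 6.35 km.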